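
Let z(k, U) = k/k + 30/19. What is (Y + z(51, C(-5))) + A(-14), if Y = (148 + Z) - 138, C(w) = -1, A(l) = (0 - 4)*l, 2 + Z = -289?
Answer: -4226/19 ≈ -222.42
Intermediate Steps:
Z = -291 (Z = -2 - 289 = -291)
A(l) = -4*l
z(k, U) = 49/19 (z(k, U) = 1 + 30*(1/19) = 1 + 30/19 = 49/19)
Y = -281 (Y = (148 - 291) - 138 = -143 - 138 = -281)
(Y + z(51, C(-5))) + A(-14) = (-281 + 49/19) - 4*(-14) = -5290/19 + 56 = -4226/19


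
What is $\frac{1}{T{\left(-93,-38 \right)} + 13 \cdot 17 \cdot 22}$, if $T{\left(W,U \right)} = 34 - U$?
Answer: $\frac{1}{4934} \approx 0.00020268$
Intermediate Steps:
$\frac{1}{T{\left(-93,-38 \right)} + 13 \cdot 17 \cdot 22} = \frac{1}{\left(34 - -38\right) + 13 \cdot 17 \cdot 22} = \frac{1}{\left(34 + 38\right) + 221 \cdot 22} = \frac{1}{72 + 4862} = \frac{1}{4934}$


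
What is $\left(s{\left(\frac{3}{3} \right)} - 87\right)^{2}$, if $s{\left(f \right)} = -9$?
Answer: $9216$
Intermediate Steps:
$\left(s{\left(\frac{3}{3} \right)} - 87\right)^{2} = \left(-9 - 87\right)^{2} = \left(-96\right)^{2} = 9216$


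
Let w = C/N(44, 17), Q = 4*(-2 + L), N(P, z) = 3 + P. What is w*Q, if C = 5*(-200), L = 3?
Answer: -4000/47 ≈ -85.106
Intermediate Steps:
C = -1000
Q = 4 (Q = 4*(-2 + 3) = 4*1 = 4)
w = -1000/47 (w = -1000/(3 + 44) = -1000/47 ≈ -21.277)
w*Q = -1000/47*4 = -4000/47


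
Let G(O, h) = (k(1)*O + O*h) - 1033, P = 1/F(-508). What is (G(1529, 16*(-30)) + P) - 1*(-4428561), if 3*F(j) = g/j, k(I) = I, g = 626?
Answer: 1156577119/313 ≈ 3.6951e+6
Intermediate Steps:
F(j) = 626/(3*j) (F(j) = (626/j)/3 = 626/(3*j))
P = -762/313 (P = 1/((626/3)/(-508)) = 1/((626/3)*(-1/508)) = 1/(-313/762) = -762/313 ≈ -2.4345)
G(O, h) = -1033 + O + O*h (G(O, h) = (1*O + O*h) - 1033 = (O + O*h) - 1033 = -1033 + O + O*h)
(G(1529, 16*(-30)) + P) - 1*(-4428561) = ((-1033 + 1529 + 1529*(16*(-30))) - 762/313) - 1*(-4428561) = ((-1033 + 1529 + 1529*(-480)) - 762/313) + 4428561 = ((-1033 + 1529 - 733920) - 762/313) + 4428561 = (-733424 - 762/313) + 4428561 = -229562474/313 + 4428561 = 1156577119/313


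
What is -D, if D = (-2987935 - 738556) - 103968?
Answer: 3830459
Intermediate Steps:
D = -3830459 (D = -3726491 - 103968 = -3830459)
-D = -1*(-3830459) = 3830459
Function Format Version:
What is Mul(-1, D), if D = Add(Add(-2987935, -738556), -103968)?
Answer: 3830459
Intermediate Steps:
D = -3830459 (D = Add(-3726491, -103968) = -3830459)
Mul(-1, D) = Mul(-1, -3830459) = 3830459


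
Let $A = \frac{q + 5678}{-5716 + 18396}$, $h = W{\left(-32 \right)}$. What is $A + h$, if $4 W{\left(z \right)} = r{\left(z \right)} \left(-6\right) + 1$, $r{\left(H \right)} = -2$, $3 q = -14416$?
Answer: $\frac{15781}{4755} \approx 3.3188$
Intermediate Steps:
$q = - \frac{14416}{3}$ ($q = \frac{1}{3} \left(-14416\right) = - \frac{14416}{3} \approx -4805.3$)
$W{\left(z \right)} = \frac{13}{4}$ ($W{\left(z \right)} = \frac{\left(-2\right) \left(-6\right) + 1}{4} = \frac{12 + 1}{4} = \frac{1}{4} \cdot 13 = \frac{13}{4}$)
$h = \frac{13}{4} \approx 3.25$
$A = \frac{1309}{19020}$ ($A = \frac{- \frac{14416}{3} + 5678}{-5716 + 18396} = \frac{2618}{3 \cdot 12680} = \frac{2618}{3} \cdot \frac{1}{12680} = \frac{1309}{19020} \approx 0.068822$)
$A + h = \frac{1309}{19020} + \frac{13}{4} = \frac{15781}{4755}$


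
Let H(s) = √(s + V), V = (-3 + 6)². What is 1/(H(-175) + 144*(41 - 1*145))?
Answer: -7488/112140371 - I*√166/224280742 ≈ -6.6774e-5 - 5.7446e-8*I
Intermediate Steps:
V = 9 (V = 3² = 9)
H(s) = √(9 + s) (H(s) = √(s + 9) = √(9 + s))
1/(H(-175) + 144*(41 - 1*145)) = 1/(√(9 - 175) + 144*(41 - 1*145)) = 1/(√(-166) + 144*(41 - 145)) = 1/(I*√166 + 144*(-104)) = 1/(I*√166 - 14976) = 1/(-14976 + I*√166)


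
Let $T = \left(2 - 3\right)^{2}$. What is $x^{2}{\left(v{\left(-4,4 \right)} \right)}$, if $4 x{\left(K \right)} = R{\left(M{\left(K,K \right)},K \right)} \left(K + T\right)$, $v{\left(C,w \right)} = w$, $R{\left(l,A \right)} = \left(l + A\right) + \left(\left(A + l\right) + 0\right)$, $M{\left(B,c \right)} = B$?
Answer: $400$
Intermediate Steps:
$R{\left(l,A \right)} = 2 A + 2 l$ ($R{\left(l,A \right)} = \left(A + l\right) + \left(A + l\right) = 2 A + 2 l$)
$T = 1$ ($T = \left(-1\right)^{2} = 1$)
$x{\left(K \right)} = K \left(1 + K\right)$ ($x{\left(K \right)} = \frac{\left(2 K + 2 K\right) \left(K + 1\right)}{4} = \frac{4 K \left(1 + K\right)}{4} = K \left(1 + K\right)$)
$x^{2}{\left(v{\left(-4,4 \right)} \right)} = \left(4 \left(1 + 4\right)\right)^{2} = \left(4 \cdot 5\right)^{2} = 20^{2} = 400$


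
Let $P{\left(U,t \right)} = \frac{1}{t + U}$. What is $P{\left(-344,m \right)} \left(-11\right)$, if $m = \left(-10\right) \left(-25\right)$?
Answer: $\frac{11}{94} \approx 0.11702$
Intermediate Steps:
$m = 250$
$P{\left(U,t \right)} = \frac{1}{U + t}$
$P{\left(-344,m \right)} \left(-11\right) = \frac{1}{-344 + 250} \left(-11\right) = \frac{1}{-94} \left(-11\right) = \left(- \frac{1}{94}\right) \left(-11\right) = \frac{11}{94}$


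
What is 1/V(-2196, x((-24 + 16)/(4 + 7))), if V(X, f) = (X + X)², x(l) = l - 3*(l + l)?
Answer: 1/19289664 ≈ 5.1841e-8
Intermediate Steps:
x(l) = -5*l (x(l) = l - 6*l = -5*l)
V(X, f) = 4*X² (V(X, f) = (2*X)² = 4*X²)
1/V(-2196, x((-24 + 16)/(4 + 7))) = 1/(4*(-2196)²) = 1/(4*4822416) = 1/19289664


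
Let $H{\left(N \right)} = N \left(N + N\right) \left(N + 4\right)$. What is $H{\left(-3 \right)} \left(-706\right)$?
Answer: $-12708$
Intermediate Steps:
$H{\left(N \right)} = 2 N^{2} \left(4 + N\right)$ ($H{\left(N \right)} = N 2 N \left(4 + N\right) = 2 N^{2} \left(4 + N\right)$)
$H{\left(-3 \right)} \left(-706\right) = 2 \left(-3\right)^{2} \left(4 - 3\right) \left(-706\right) = 2 \cdot 9 \cdot 1 \left(-706\right) = 18 \left(-706\right) = -12708$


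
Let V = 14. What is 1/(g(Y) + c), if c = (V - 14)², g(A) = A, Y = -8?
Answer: -⅛ ≈ -0.12500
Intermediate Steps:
c = 0 (c = (14 - 14)² = 0² = 0)
1/(g(Y) + c) = 1/(-8 + 0) = 1/(-8) = -⅛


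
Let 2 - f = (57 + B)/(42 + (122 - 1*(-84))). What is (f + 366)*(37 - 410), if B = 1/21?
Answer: -357212029/2604 ≈ -1.3718e+5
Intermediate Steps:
B = 1/21 ≈ 0.047619
f = 4609/2604 (f = 2 - (57 + 1/21)/(42 + (122 - 1*(-84))) = 2 - 1198/(21*(42 + (122 + 84))) = 2 - 1198/(21*(42 + 206)) = 2 - 1198/(21*248) = 2 - 1*599/2604 = 2 - 599/2604 = 4609/2604 ≈ 1.7700)
(f + 366)*(37 - 410) = (4609/2604 + 366)*(37 - 410) = (957673/2604)*(-373) = -357212029/2604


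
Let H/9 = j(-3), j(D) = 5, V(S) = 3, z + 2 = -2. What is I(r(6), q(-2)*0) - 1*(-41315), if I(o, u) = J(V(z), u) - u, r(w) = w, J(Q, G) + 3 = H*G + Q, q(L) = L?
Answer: 41315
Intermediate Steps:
z = -4 (z = -2 - 2 = -4)
H = 45 (H = 9*5 = 45)
J(Q, G) = -3 + Q + 45*G (J(Q, G) = -3 + (45*G + Q) = -3 + (Q + 45*G) = -3 + Q + 45*G)
I(o, u) = 44*u (I(o, u) = (-3 + 3 + 45*u) - u = 45*u - u = 44*u)
I(r(6), q(-2)*0) - 1*(-41315) = 44*(-2*0) - 1*(-41315) = 44*0 + 41315 = 0 + 41315 = 41315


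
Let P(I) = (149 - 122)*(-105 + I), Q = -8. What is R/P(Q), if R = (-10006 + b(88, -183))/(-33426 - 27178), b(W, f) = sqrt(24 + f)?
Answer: -5003/92451402 + I*sqrt(159)/184902804 ≈ -5.4115e-5 + 6.8195e-8*I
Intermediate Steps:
P(I) = -2835 + 27*I (P(I) = 27*(-105 + I) = -2835 + 27*I)
R = 5003/30302 - I*sqrt(159)/60604 (R = (-10006 + sqrt(24 - 183))/(-33426 - 27178) = (-10006 + sqrt(-159))/(-60604) = (-10006 + I*sqrt(159))*(-1/60604) = 5003/30302 - I*sqrt(159)/60604 ≈ 0.1651 - 0.00020806*I)
R/P(Q) = (5003/30302 - I*sqrt(159)/60604)/(-2835 + 27*(-8)) = (5003/30302 - I*sqrt(159)/60604)/(-2835 - 216) = (5003/30302 - I*sqrt(159)/60604)/(-3051) = (5003/30302 - I*sqrt(159)/60604)*(-1/3051) = -5003/92451402 + I*sqrt(159)/184902804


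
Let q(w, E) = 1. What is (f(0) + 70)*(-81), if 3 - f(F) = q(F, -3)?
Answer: -5832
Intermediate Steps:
f(F) = 2 (f(F) = 3 - 1*1 = 3 - 1 = 2)
(f(0) + 70)*(-81) = (2 + 70)*(-81) = 72*(-81) = -5832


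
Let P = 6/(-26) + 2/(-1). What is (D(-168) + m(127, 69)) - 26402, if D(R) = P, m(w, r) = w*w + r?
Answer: -132681/13 ≈ -10206.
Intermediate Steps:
m(w, r) = r + w**2 (m(w, r) = w**2 + r = r + w**2)
P = -29/13 (P = 6*(-1/26) + 2*(-1) = -3/13 - 2 = -29/13 ≈ -2.2308)
D(R) = -29/13
(D(-168) + m(127, 69)) - 26402 = (-29/13 + (69 + 127**2)) - 26402 = (-29/13 + (69 + 16129)) - 26402 = (-29/13 + 16198) - 26402 = 210545/13 - 26402 = -132681/13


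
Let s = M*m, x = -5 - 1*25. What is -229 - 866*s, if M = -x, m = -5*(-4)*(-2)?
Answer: 1038971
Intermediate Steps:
x = -30 (x = -5 - 25 = -30)
m = -40 (m = 20*(-2) = -40)
M = 30 (M = -1*(-30) = 30)
s = -1200 (s = 30*(-40) = -1200)
-229 - 866*s = -229 - 866*(-1200) = -229 + 1039200 = 1038971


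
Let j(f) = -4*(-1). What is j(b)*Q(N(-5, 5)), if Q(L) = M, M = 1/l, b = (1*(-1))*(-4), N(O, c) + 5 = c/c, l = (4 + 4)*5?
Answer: ⅒ ≈ 0.10000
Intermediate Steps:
l = 40 (l = 8*5 = 40)
N(O, c) = -4 (N(O, c) = -5 + c/c = -5 + 1 = -4)
b = 4 (b = -1*(-4) = 4)
j(f) = 4
M = 1/40 ≈ 0.025000
Q(L) = 1/40
j(b)*Q(N(-5, 5)) = 4*(1/40) = ⅒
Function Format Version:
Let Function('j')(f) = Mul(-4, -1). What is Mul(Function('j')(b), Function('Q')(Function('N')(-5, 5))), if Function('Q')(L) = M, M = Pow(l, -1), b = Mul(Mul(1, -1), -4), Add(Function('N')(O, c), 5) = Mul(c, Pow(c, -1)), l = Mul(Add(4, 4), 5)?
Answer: Rational(1, 10) ≈ 0.10000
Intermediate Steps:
l = 40 (l = Mul(8, 5) = 40)
Function('N')(O, c) = -4 (Function('N')(O, c) = Add(-5, Mul(c, Pow(c, -1))) = Add(-5, 1) = -4)
b = 4 (b = Mul(-1, -4) = 4)
Function('j')(f) = 4
M = Rational(1, 40) (M = Pow(40, -1) = Rational(1, 40) ≈ 0.025000)
Function('Q')(L) = Rational(1, 40)
Mul(Function('j')(b), Function('Q')(Function('N')(-5, 5))) = Mul(4, Rational(1, 40)) = Rational(1, 10)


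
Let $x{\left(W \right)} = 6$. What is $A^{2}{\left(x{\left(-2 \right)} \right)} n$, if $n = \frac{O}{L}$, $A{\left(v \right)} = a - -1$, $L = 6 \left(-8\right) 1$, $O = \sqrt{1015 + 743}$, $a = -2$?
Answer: $- \frac{\sqrt{1758}}{48} \approx -0.87351$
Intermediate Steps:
$O = \sqrt{1758} \approx 41.929$
$L = -48$ ($L = \left(-48\right) 1 = -48$)
$A{\left(v \right)} = -1$ ($A{\left(v \right)} = -2 - -1 = -2 + 1 = -1$)
$n = - \frac{\sqrt{1758}}{48}$ ($n = \frac{\sqrt{1758}}{-48} = \sqrt{1758} \left(- \frac{1}{48}\right) = - \frac{\sqrt{1758}}{48} \approx -0.87351$)
$A^{2}{\left(x{\left(-2 \right)} \right)} n = \left(-1\right)^{2} \left(- \frac{\sqrt{1758}}{48}\right) = 1 \left(- \frac{\sqrt{1758}}{48}\right) = - \frac{\sqrt{1758}}{48}$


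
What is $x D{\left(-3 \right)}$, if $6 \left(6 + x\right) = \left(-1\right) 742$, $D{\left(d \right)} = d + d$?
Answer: $778$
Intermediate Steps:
$D{\left(d \right)} = 2 d$
$x = - \frac{389}{3}$ ($x = -6 + \frac{\left(-1\right) 742}{6} = -6 + \frac{1}{6} \left(-742\right) = -6 - \frac{371}{3} = - \frac{389}{3} \approx -129.67$)
$x D{\left(-3 \right)} = - \frac{389 \cdot 2 \left(-3\right)}{3} = \left(- \frac{389}{3}\right) \left(-6\right) = 778$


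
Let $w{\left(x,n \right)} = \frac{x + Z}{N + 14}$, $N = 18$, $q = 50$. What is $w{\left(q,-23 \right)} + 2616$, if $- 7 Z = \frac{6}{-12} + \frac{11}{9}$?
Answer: $\frac{10553999}{4032} \approx 2617.6$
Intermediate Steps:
$Z = - \frac{13}{126}$ ($Z = - \frac{\frac{6}{-12} + \frac{11}{9}}{7} = - \frac{6 \left(- \frac{1}{12}\right) + 11 \cdot \frac{1}{9}}{7} = - \frac{- \frac{1}{2} + \frac{11}{9}}{7} = \left(- \frac{1}{7}\right) \frac{13}{18} = - \frac{13}{126} \approx -0.10317$)
$w{\left(x,n \right)} = - \frac{13}{4032} + \frac{x}{32}$ ($w{\left(x,n \right)} = \frac{x - \frac{13}{126}}{18 + 14} = \frac{- \frac{13}{126} + x}{32} = \left(- \frac{13}{126} + x\right) \frac{1}{32} = - \frac{13}{4032} + \frac{x}{32}$)
$w{\left(q,-23 \right)} + 2616 = \left(- \frac{13}{4032} + \frac{1}{32} \cdot 50\right) + 2616 = \left(- \frac{13}{4032} + \frac{25}{16}\right) + 2616 = \frac{6287}{4032} + 2616 = \frac{10553999}{4032}$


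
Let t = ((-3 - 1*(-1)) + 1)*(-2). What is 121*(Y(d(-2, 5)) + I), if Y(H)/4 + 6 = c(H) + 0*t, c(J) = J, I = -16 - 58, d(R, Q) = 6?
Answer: -8954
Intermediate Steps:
I = -74
t = 2 (t = ((-3 + 1) + 1)*(-2) = (-2 + 1)*(-2) = -1*(-2) = 2)
Y(H) = -24 + 4*H (Y(H) = -24 + 4*(H + 0*2) = -24 + 4*(H + 0) = -24 + 4*H)
121*(Y(d(-2, 5)) + I) = 121*((-24 + 4*6) - 74) = 121*((-24 + 24) - 74) = 121*(0 - 74) = 121*(-74) = -8954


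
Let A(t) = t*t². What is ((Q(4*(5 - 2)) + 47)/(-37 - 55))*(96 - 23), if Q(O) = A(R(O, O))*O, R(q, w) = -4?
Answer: 52633/92 ≈ 572.10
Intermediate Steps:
A(t) = t³
Q(O) = -64*O (Q(O) = (-4)³*O = -64*O)
((Q(4*(5 - 2)) + 47)/(-37 - 55))*(96 - 23) = ((-256*(5 - 2) + 47)/(-37 - 55))*(96 - 23) = ((-256*3 + 47)/(-92))*73 = ((-64*12 + 47)*(-1/92))*73 = ((-768 + 47)*(-1/92))*73 = -721*(-1/92)*73 = (721/92)*73 = 52633/92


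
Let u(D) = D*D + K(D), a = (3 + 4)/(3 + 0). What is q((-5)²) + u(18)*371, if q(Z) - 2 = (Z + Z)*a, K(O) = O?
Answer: 381002/3 ≈ 1.2700e+5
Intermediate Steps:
a = 7/3 ≈ 2.3333
u(D) = D + D² (u(D) = D*D + D = D² + D = D + D²)
q(Z) = 2 + 14*Z/3 (q(Z) = 2 + (Z + Z)*(7/3) = 2 + (2*Z)*(7/3) = 2 + 14*Z/3)
q((-5)²) + u(18)*371 = (2 + (14/3)*(-5)²) + (18*(1 + 18))*371 = (2 + (14/3)*25) + (18*19)*371 = (2 + 350/3) + 342*371 = 356/3 + 126882 = 381002/3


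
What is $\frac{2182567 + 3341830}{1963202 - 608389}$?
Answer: $\frac{5524397}{1354813} \approx 4.0776$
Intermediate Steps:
$\frac{2182567 + 3341830}{1963202 - 608389} = \frac{5524397}{1354813}$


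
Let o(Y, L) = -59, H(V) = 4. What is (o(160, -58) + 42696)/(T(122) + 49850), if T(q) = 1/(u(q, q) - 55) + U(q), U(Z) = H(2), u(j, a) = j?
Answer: 2856679/3340219 ≈ 0.85524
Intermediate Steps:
U(Z) = 4
T(q) = 4 + 1/(-55 + q) (T(q) = 1/(q - 55) + 4 = 1/(-55 + q) + 4 = 4 + 1/(-55 + q))
(o(160, -58) + 42696)/(T(122) + 49850) = (-59 + 42696)/((-219 + 4*122)/(-55 + 122) + 49850) = 42637/((-219 + 488)/67 + 49850) = 42637/((1/67)*269 + 49850) = 42637/(269/67 + 49850) = 42637/(3340219/67) = 42637*(67/3340219) = 2856679/3340219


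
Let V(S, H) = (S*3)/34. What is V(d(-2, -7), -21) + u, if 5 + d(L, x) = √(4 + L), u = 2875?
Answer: 97735/34 + 3*√2/34 ≈ 2874.7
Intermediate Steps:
d(L, x) = -5 + √(4 + L)
V(S, H) = 3*S/34 (V(S, H) = (3*S)*(1/34) = 3*S/34)
V(d(-2, -7), -21) + u = 3*(-5 + √(4 - 2))/34 + 2875 = 3*(-5 + √2)/34 + 2875 = (-15/34 + 3*√2/34) + 2875 = 97735/34 + 3*√2/34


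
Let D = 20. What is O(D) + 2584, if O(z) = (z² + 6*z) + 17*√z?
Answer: 3104 + 34*√5 ≈ 3180.0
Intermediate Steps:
O(z) = z² + 6*z + 17*√z
O(D) + 2584 = (20² + 6*20 + 17*√20) + 2584 = (400 + 120 + 17*(2*√5)) + 2584 = (400 + 120 + 34*√5) + 2584 = (520 + 34*√5) + 2584 = 3104 + 34*√5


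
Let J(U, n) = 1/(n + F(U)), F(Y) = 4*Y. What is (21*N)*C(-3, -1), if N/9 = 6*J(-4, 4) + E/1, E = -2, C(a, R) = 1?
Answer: -945/2 ≈ -472.50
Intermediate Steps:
J(U, n) = 1/(n + 4*U)
N = -45/2 (N = 9*(6/(4 + 4*(-4)) - 2/1) = 9*(6/(4 - 16) - 2*1) = 9*(6/(-12) - 2) = 9*(6*(-1/12) - 2) = 9*(-½ - 2) = 9*(-5/2) = -45/2 ≈ -22.500)
(21*N)*C(-3, -1) = (21*(-45/2))*1 = -945/2*1 = -945/2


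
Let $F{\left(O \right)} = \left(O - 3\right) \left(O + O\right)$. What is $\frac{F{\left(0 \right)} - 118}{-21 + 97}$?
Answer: $- \frac{59}{38} \approx -1.5526$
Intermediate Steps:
$F{\left(O \right)} = 2 O \left(-3 + O\right)$ ($F{\left(O \right)} = \left(-3 + O\right) 2 O = 2 O \left(-3 + O\right)$)
$\frac{F{\left(0 \right)} - 118}{-21 + 97} = \frac{2 \cdot 0 \left(-3 + 0\right) - 118}{-21 + 97} = \frac{2 \cdot 0 \left(-3\right) - 118}{76} = \frac{0 - 118}{76} = \frac{1}{76} \left(-118\right) = - \frac{59}{38}$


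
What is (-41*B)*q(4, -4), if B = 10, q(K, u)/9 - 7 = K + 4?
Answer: -55350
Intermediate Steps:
q(K, u) = 99 + 9*K (q(K, u) = 63 + 9*(K + 4) = 63 + 9*(4 + K) = 63 + (36 + 9*K) = 99 + 9*K)
(-41*B)*q(4, -4) = (-41*10)*(99 + 9*4) = -410*(99 + 36) = -410*135 = -55350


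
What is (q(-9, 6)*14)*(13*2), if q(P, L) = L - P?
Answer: 5460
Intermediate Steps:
(q(-9, 6)*14)*(13*2) = ((6 - 1*(-9))*14)*(13*2) = ((6 + 9)*14)*26 = (15*14)*26 = 210*26 = 5460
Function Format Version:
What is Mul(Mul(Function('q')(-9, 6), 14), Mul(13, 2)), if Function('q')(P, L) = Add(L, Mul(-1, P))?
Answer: 5460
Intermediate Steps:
Mul(Mul(Function('q')(-9, 6), 14), Mul(13, 2)) = Mul(Mul(Add(6, Mul(-1, -9)), 14), Mul(13, 2)) = Mul(Mul(Add(6, 9), 14), 26) = Mul(Mul(15, 14), 26) = Mul(210, 26) = 5460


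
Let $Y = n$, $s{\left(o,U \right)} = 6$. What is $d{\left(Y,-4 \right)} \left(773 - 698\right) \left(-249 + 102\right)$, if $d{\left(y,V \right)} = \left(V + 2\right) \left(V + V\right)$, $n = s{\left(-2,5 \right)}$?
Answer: $-176400$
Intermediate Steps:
$n = 6$
$Y = 6$
$d{\left(y,V \right)} = 2 V \left(2 + V\right)$ ($d{\left(y,V \right)} = \left(2 + V\right) 2 V = 2 V \left(2 + V\right)$)
$d{\left(Y,-4 \right)} \left(773 - 698\right) \left(-249 + 102\right) = 2 \left(-4\right) \left(2 - 4\right) \left(773 - 698\right) \left(-249 + 102\right) = 2 \left(-4\right) \left(-2\right) 75 \left(-147\right) = 16 \left(-11025\right) = -176400$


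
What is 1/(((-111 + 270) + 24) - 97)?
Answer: 1/86 ≈ 0.011628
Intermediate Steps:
1/(((-111 + 270) + 24) - 97) = 1/((159 + 24) - 97) = 1/(183 - 97) = 1/86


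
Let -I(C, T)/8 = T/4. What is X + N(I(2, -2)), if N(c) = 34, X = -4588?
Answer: -4554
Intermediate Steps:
I(C, T) = -2*T (I(C, T) = -8*T/4 = -2*T)
X + N(I(2, -2)) = -4588 + 34 = -4554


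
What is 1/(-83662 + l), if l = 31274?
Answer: -1/52388 ≈ -1.9088e-5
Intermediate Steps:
1/(-83662 + l) = 1/(-83662 + 31274) = 1/(-52388) = -1/52388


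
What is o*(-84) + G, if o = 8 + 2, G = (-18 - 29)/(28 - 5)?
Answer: -19367/23 ≈ -842.04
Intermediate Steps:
G = -47/23 ≈ -2.0435
o = 10
o*(-84) + G = 10*(-84) - 47/23 = -840 - 47/23 = -19367/23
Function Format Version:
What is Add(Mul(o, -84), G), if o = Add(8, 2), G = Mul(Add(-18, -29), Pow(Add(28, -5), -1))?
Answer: Rational(-19367, 23) ≈ -842.04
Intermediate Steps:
G = Rational(-47, 23) (G = Mul(-47, Pow(23, -1)) = Mul(-47, Rational(1, 23)) = Rational(-47, 23) ≈ -2.0435)
o = 10
Add(Mul(o, -84), G) = Add(Mul(10, -84), Rational(-47, 23)) = Add(-840, Rational(-47, 23)) = Rational(-19367, 23)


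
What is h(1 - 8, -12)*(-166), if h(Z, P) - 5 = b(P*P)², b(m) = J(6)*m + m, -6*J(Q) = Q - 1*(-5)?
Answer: -2391230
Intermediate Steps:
J(Q) = -⅚ - Q/6 (J(Q) = -(Q - 1*(-5))/6 = -(Q + 5)/6 = -(5 + Q)/6 = -⅚ - Q/6)
b(m) = -5*m/6 (b(m) = (-⅚ - ⅙*6)*m + m = (-⅚ - 1)*m + m = -11*m/6 + m = -5*m/6)
h(Z, P) = 5 + 25*P⁴/36 (h(Z, P) = 5 + (-5*P*P/6)² = 5 + (-5*P²/6)² = 5 + 25*P⁴/36)
h(1 - 8, -12)*(-166) = (5 + (25/36)*(-12)⁴)*(-166) = (5 + (25/36)*20736)*(-166) = (5 + 14400)*(-166) = 14405*(-166) = -2391230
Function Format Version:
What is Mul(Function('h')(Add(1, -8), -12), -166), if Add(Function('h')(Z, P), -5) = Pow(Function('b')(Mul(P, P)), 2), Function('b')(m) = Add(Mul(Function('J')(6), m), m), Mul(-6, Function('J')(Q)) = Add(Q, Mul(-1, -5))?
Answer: -2391230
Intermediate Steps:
Function('J')(Q) = Add(Rational(-5, 6), Mul(Rational(-1, 6), Q)) (Function('J')(Q) = Mul(Rational(-1, 6), Add(Q, Mul(-1, -5))) = Mul(Rational(-1, 6), Add(Q, 5)) = Mul(Rational(-1, 6), Add(5, Q)) = Add(Rational(-5, 6), Mul(Rational(-1, 6), Q)))
Function('b')(m) = Mul(Rational(-5, 6), m) (Function('b')(m) = Add(Mul(Add(Rational(-5, 6), Mul(Rational(-1, 6), 6)), m), m) = Add(Mul(Add(Rational(-5, 6), -1), m), m) = Add(Mul(Rational(-11, 6), m), m) = Mul(Rational(-5, 6), m))
Function('h')(Z, P) = Add(5, Mul(Rational(25, 36), Pow(P, 4))) (Function('h')(Z, P) = Add(5, Pow(Mul(Rational(-5, 6), Mul(P, P)), 2)) = Add(5, Pow(Mul(Rational(-5, 6), Pow(P, 2)), 2)) = Add(5, Mul(Rational(25, 36), Pow(P, 4))))
Mul(Function('h')(Add(1, -8), -12), -166) = Mul(Add(5, Mul(Rational(25, 36), Pow(-12, 4))), -166) = Mul(Add(5, Mul(Rational(25, 36), 20736)), -166) = Mul(Add(5, 14400), -166) = Mul(14405, -166) = -2391230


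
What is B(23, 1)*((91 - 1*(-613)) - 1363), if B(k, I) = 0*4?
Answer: 0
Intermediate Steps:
B(k, I) = 0
B(23, 1)*((91 - 1*(-613)) - 1363) = 0*((91 - 1*(-613)) - 1363) = 0*((91 + 613) - 1363) = 0*(704 - 1363) = 0*(-659) = 0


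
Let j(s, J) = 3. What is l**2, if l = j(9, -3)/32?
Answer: 9/1024 ≈ 0.0087891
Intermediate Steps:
l = 3/32 ≈ 0.093750
l**2 = (3/32)**2 = 9/1024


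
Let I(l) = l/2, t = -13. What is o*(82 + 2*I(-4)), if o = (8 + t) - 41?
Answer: -3588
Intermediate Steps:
I(l) = l/2 (I(l) = l*(1/2) = l/2)
o = -46 (o = (8 - 13) - 41 = -5 - 41 = -46)
o*(82 + 2*I(-4)) = -46*(82 + 2*((1/2)*(-4))) = -46*(82 + 2*(-2)) = -46*(82 - 4) = -46*78 = -3588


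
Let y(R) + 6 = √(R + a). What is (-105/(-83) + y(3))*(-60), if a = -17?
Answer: 23580/83 - 60*I*√14 ≈ 284.1 - 224.5*I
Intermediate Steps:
y(R) = -6 + √(-17 + R) (y(R) = -6 + √(R - 17) = -6 + √(-17 + R))
(-105/(-83) + y(3))*(-60) = (-105/(-83) + (-6 + √(-17 + 3)))*(-60) = (-105*(-1/83) + (-6 + √(-14)))*(-60) = (105/83 + (-6 + I*√14))*(-60) = (-393/83 + I*√14)*(-60) = 23580/83 - 60*I*√14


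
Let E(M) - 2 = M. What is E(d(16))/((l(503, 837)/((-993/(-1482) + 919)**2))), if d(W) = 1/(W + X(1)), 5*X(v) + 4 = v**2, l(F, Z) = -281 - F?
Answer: -32818225901751/14731965248 ≈ -2227.7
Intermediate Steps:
X(v) = -4/5 + v**2/5
d(W) = 1/(-3/5 + W) (d(W) = 1/(W + (-4/5 + (1/5)*1**2)) = 1/(W + (-4/5 + (1/5)*1)) = 1/(W + (-4/5 + 1/5)) = 1/(W - 3/5) = 1/(-3/5 + W))
E(M) = 2 + M
E(d(16))/((l(503, 837)/((-993/(-1482) + 919)**2))) = (2 + 5/(-3 + 5*16))/(((-281 - 1*503)/((-993/(-1482) + 919)**2))) = (2 + 5/(-3 + 80))/(((-281 - 503)/((-993*(-1/1482) + 919)**2))) = (2 + 5/77)/((-784/(331/494 + 919)**2)) = (2 + 5*(1/77))/((-784/((454317/494)**2))) = (2 + 5/77)/((-784/206403936489/244036)) = 159/(77*((-784*244036/206403936489))) = 159/(77*(-191324224/206403936489)) = (159/77)*(-206403936489/191324224) = -32818225901751/14731965248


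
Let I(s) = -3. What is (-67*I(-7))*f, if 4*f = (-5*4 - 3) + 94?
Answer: 14271/4 ≈ 3567.8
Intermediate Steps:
f = 71/4 (f = ((-5*4 - 3) + 94)/4 = ((-20 - 3) + 94)/4 = (-23 + 94)/4 = (¼)*71 = 71/4 ≈ 17.750)
(-67*I(-7))*f = -67*(-3)*(71/4) = 201*(71/4) = 14271/4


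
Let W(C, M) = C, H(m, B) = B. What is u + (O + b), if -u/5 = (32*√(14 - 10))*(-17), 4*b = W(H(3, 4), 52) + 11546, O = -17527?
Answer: -18399/2 ≈ -9199.5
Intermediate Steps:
b = 5775/2 (b = (4 + 11546)/4 = (¼)*11550 = 5775/2 ≈ 2887.5)
u = 5440 (u = -5*32*√(14 - 10)*(-17) = -5*32*√4*(-17) = -5*32*2*(-17) = -320*(-17) = -5*(-1088) = 5440)
u + (O + b) = 5440 + (-17527 + 5775/2) = 5440 - 29279/2 = -18399/2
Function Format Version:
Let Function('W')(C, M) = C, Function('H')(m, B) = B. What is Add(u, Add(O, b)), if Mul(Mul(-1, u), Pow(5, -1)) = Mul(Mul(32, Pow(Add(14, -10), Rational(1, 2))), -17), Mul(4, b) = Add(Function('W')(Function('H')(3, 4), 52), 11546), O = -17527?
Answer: Rational(-18399, 2) ≈ -9199.5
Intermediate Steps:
b = Rational(5775, 2) (b = Mul(Rational(1, 4), Add(4, 11546)) = Mul(Rational(1, 4), 11550) = Rational(5775, 2) ≈ 2887.5)
u = 5440 (u = Mul(-5, Mul(Mul(32, Pow(Add(14, -10), Rational(1, 2))), -17)) = Mul(-5, Mul(Mul(32, Pow(4, Rational(1, 2))), -17)) = Mul(-5, Mul(Mul(32, 2), -17)) = Mul(-5, Mul(64, -17)) = Mul(-5, -1088) = 5440)
Add(u, Add(O, b)) = Add(5440, Add(-17527, Rational(5775, 2))) = Add(5440, Rational(-29279, 2)) = Rational(-18399, 2)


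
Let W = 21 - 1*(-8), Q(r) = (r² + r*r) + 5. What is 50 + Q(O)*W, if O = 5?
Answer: 1645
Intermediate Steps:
Q(r) = 5 + 2*r² (Q(r) = (r² + r²) + 5 = 2*r² + 5 = 5 + 2*r²)
W = 29 (W = 21 + 8 = 29)
50 + Q(O)*W = 50 + (5 + 2*5²)*29 = 50 + (5 + 2*25)*29 = 50 + (5 + 50)*29 = 50 + 55*29 = 50 + 1595 = 1645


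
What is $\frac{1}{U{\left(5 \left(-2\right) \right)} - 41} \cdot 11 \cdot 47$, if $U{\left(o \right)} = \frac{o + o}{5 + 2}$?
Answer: $- \frac{3619}{307} \approx -11.788$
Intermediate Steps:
$U{\left(o \right)} = \frac{2 o}{7}$
$\frac{1}{U{\left(5 \left(-2\right) \right)} - 41} \cdot 11 \cdot 47 = \frac{1}{\frac{2 \cdot 5 \left(-2\right)}{7} - 41} \cdot 11 \cdot 47 = \frac{1}{\frac{2}{7} \left(-10\right) - 41} \cdot 11 \cdot 47 = \frac{1}{- \frac{20}{7} - 41} \cdot 11 \cdot 47 = \frac{1}{- \frac{307}{7}} \cdot 11 \cdot 47 = \left(- \frac{7}{307}\right) 11 \cdot 47 = \left(- \frac{77}{307}\right) 47 = - \frac{3619}{307}$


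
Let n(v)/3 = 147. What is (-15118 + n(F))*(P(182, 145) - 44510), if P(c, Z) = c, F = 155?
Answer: 650602056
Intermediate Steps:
n(v) = 441 (n(v) = 3*147 = 441)
(-15118 + n(F))*(P(182, 145) - 44510) = (-15118 + 441)*(182 - 44510) = -14677*(-44328) = 650602056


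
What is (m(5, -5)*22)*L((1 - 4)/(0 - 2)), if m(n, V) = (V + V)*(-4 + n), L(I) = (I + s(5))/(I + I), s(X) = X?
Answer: -1430/3 ≈ -476.67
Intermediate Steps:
L(I) = (5 + I)/(2*I) (L(I) = (I + 5)/(I + I) = (5 + I)/((2*I)) = (5 + I)*(1/(2*I)) = (5 + I)/(2*I))
m(n, V) = 2*V*(-4 + n) (m(n, V) = (2*V)*(-4 + n) = 2*V*(-4 + n))
(m(5, -5)*22)*L((1 - 4)/(0 - 2)) = ((2*(-5)*(-4 + 5))*22)*((5 + (1 - 4)/(0 - 2))/(2*(((1 - 4)/(0 - 2))))) = ((2*(-5)*1)*22)*((5 - 3/(-2))/(2*((-3/(-2))))) = (-10*22)*((5 - 3*(-1/2))/(2*((-3*(-1/2))))) = -110*(5 + 3/2)/3/2 = -110*2*13/(3*2) = -220*13/6 = -1430/3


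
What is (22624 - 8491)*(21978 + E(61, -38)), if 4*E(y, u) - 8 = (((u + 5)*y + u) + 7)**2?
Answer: 15072335712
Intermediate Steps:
E(y, u) = 2 + (7 + u + y*(5 + u))**2/4 (E(y, u) = 2 + (((u + 5)*y + u) + 7)**2/4 = 2 + (((5 + u)*y + u) + 7)**2/4 = 2 + ((y*(5 + u) + u) + 7)**2/4 = 2 + ((u + y*(5 + u)) + 7)**2/4 = 2 + (7 + u + y*(5 + u))**2/4)
(22624 - 8491)*(21978 + E(61, -38)) = (22624 - 8491)*(21978 + (2 + (7 - 38 + 5*61 - 38*61)**2/4)) = 14133*(21978 + (2 + (7 - 38 + 305 - 2318)**2/4)) = 14133*(21978 + (2 + (1/4)*(-2044)**2)) = 14133*(21978 + (2 + (1/4)*4177936)) = 14133*(21978 + (2 + 1044484)) = 14133*(21978 + 1044486) = 14133*1066464 = 15072335712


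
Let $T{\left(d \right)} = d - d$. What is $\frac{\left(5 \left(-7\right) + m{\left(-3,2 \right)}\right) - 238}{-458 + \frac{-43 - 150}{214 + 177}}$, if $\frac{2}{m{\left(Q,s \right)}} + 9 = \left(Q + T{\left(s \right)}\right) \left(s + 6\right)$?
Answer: $\frac{3523301}{5915943} \approx 0.59556$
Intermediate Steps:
$T{\left(d \right)} = 0$
$m{\left(Q,s \right)} = \frac{2}{-9 + Q \left(6 + s\right)}$ ($m{\left(Q,s \right)} = \frac{2}{-9 + \left(Q + 0\right) \left(s + 6\right)} = \frac{2}{-9 + Q \left(6 + s\right)}$)
$\frac{\left(5 \left(-7\right) + m{\left(-3,2 \right)}\right) - 238}{-458 + \frac{-43 - 150}{214 + 177}} = \frac{\left(5 \left(-7\right) + \frac{2}{-9 + 6 \left(-3\right) - 6}\right) - 238}{-458 + \frac{-43 - 150}{214 + 177}} = \frac{\left(-35 + \frac{2}{-9 - 18 - 6}\right) - 238}{-458 - \frac{193}{391}} = \frac{\left(-35 + \frac{2}{-33}\right) - 238}{-458 - \frac{193}{391}} = \frac{\left(-35 + 2 \left(- \frac{1}{33}\right)\right) - 238}{-458 - \frac{193}{391}} = \frac{\left(-35 - \frac{2}{33}\right) - 238}{- \frac{179271}{391}} = \left(- \frac{1157}{33} - 238\right) \left(- \frac{391}{179271}\right) = \left(- \frac{9011}{33}\right) \left(- \frac{391}{179271}\right) = \frac{3523301}{5915943}$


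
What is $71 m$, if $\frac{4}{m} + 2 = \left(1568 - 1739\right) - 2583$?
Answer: $- \frac{71}{689} \approx -0.10305$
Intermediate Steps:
$m = - \frac{1}{689}$ ($m = \frac{4}{-2 + \left(\left(1568 - 1739\right) - 2583\right)} = \frac{4}{-2 - 2754} = \frac{4}{-2756} = 4 \left(- \frac{1}{2756}\right) = - \frac{1}{689} \approx -0.0014514$)
$71 m = 71 \left(- \frac{1}{689}\right) = - \frac{71}{689}$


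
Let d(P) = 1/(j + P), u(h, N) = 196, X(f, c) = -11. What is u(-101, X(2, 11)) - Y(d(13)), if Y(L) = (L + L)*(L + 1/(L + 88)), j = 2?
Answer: 58253008/297225 ≈ 195.99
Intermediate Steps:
d(P) = 1/(2 + P)
Y(L) = 2*L*(L + 1/(88 + L)) (Y(L) = (2*L)*(L + 1/(88 + L)) = 2*L*(L + 1/(88 + L)))
u(-101, X(2, 11)) - Y(d(13)) = 196 - 2*(1 + (1/(2 + 13))**2 + 88/(2 + 13))/((2 + 13)*(88 + 1/(2 + 13))) = 196 - 2*(1 + (1/15)**2 + 88/15)/(15*(88 + 1/15)) = 196 - 2*(1 + (1/15)**2 + 88*(1/15))/(15*(88 + 1/15)) = 196 - 2*(1 + 1/225 + 88/15)/(15*1321/15) = 196 - 2*15*1546/(15*1321*225) = 196 - 1*3092/297225 = 196 - 3092/297225 = 58253008/297225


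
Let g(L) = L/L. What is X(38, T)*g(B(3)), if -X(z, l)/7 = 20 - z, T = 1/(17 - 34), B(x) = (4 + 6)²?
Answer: 126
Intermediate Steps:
B(x) = 100 (B(x) = 10² = 100)
g(L) = 1
T = -1/17 (T = 1/(-17) = -1/17 ≈ -0.058824)
X(z, l) = -140 + 7*z (X(z, l) = -7*(20 - z) = -140 + 7*z)
X(38, T)*g(B(3)) = (-140 + 7*38)*1 = (-140 + 266)*1 = 126*1 = 126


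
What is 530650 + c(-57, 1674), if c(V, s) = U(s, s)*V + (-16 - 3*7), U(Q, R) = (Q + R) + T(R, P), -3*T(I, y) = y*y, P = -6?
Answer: 340461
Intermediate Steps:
T(I, y) = -y²/3 (T(I, y) = -y*y/3 = -y²/3)
U(Q, R) = -12 + Q + R (U(Q, R) = (Q + R) - ⅓*(-6)² = (Q + R) - ⅓*36 = (Q + R) - 12 = -12 + Q + R)
c(V, s) = -37 + V*(-12 + 2*s) (c(V, s) = (-12 + s + s)*V + (-16 - 3*7) = (-12 + 2*s)*V + (-16 - 21) = V*(-12 + 2*s) - 37 = -37 + V*(-12 + 2*s))
530650 + c(-57, 1674) = 530650 + (-37 + 2*(-57)*(-6 + 1674)) = 530650 + (-37 + 2*(-57)*1668) = 530650 + (-37 - 190152) = 530650 - 190189 = 340461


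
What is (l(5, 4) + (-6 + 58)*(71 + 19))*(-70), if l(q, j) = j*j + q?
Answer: -329070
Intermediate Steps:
l(q, j) = q + j**2 (l(q, j) = j**2 + q = q + j**2)
(l(5, 4) + (-6 + 58)*(71 + 19))*(-70) = ((5 + 4**2) + (-6 + 58)*(71 + 19))*(-70) = ((5 + 16) + 52*90)*(-70) = (21 + 4680)*(-70) = 4701*(-70) = -329070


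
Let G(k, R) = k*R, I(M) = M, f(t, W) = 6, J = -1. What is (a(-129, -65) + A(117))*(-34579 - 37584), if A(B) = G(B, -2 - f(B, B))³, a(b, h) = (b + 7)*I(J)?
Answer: 59175517042642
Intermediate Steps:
a(b, h) = -7 - b (a(b, h) = (b + 7)*(-1) = (7 + b)*(-1) = -7 - b)
G(k, R) = R*k
A(B) = -512*B³ (A(B) = ((-2 - 1*6)*B)³ = ((-2 - 6)*B)³ = (-8*B)³ = -512*B³)
(a(-129, -65) + A(117))*(-34579 - 37584) = ((-7 - 1*(-129)) - 512*117³)*(-34579 - 37584) = ((-7 + 129) - 512*1601613)*(-72163) = (122 - 820025856)*(-72163) = -820025734*(-72163) = 59175517042642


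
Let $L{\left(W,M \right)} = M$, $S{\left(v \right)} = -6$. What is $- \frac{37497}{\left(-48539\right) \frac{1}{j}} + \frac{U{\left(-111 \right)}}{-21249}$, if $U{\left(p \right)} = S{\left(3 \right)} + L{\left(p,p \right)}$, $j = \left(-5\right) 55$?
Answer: $- \frac{24345233668}{114600579} \approx -212.44$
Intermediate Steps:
$j = -275$
$U{\left(p \right)} = -6 + p$
$- \frac{37497}{\left(-48539\right) \frac{1}{j}} + \frac{U{\left(-111 \right)}}{-21249} = - \frac{37497}{\left(-48539\right) \frac{1}{-275}} + \frac{-6 - 111}{-21249} = - \frac{37497}{\left(-48539\right) \left(- \frac{1}{275}\right)} - - \frac{13}{2361} = - \frac{37497}{\frac{48539}{275}} + \frac{13}{2361} = \left(-37497\right) \frac{275}{48539} + \frac{13}{2361} = - \frac{10311675}{48539} + \frac{13}{2361} = - \frac{24345233668}{114600579}$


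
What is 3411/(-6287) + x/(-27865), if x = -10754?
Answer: -27437117/175187255 ≈ -0.15662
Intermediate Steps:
3411/(-6287) + x/(-27865) = 3411/(-6287) - 10754/(-27865) = 3411*(-1/6287) - 10754*(-1/27865) = -3411/6287 + 10754/27865 = -27437117/175187255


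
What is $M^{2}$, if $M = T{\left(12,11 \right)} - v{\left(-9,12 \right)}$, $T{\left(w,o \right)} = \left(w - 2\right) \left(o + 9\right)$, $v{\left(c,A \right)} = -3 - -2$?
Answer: $40401$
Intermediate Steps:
$v{\left(c,A \right)} = -1$ ($v{\left(c,A \right)} = -3 + 2 = -1$)
$T{\left(w,o \right)} = \left(-2 + w\right) \left(9 + o\right)$
$M = 201$ ($M = \left(-18 - 22 + 9 \cdot 12 + 11 \cdot 12\right) - -1 = \left(-18 - 22 + 108 + 132\right) + 1 = 200 + 1 = 201$)
$M^{2} = 201^{2} = 40401$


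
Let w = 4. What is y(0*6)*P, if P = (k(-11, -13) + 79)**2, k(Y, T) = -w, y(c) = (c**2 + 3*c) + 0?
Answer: 0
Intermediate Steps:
y(c) = c**2 + 3*c
k(Y, T) = -4 (k(Y, T) = -1*4 = -4)
P = 5625 (P = (-4 + 79)**2 = 75**2 = 5625)
y(0*6)*P = ((0*6)*(3 + 0*6))*5625 = (0*(3 + 0))*5625 = (0*3)*5625 = 0*5625 = 0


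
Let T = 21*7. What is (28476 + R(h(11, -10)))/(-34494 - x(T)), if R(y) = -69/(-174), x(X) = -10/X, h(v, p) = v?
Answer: -242789757/294095264 ≈ -0.82555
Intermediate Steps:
T = 147
R(y) = 23/58 (R(y) = -69*(-1/174) = 23/58)
(28476 + R(h(11, -10)))/(-34494 - x(T)) = (28476 + 23/58)/(-34494 - (-10)/147) = 1651631/(58*(-34494 - (-10)/147)) = 1651631/(58*(-34494 - 1*(-10/147))) = 1651631/(58*(-34494 + 10/147)) = 1651631/(58*(-5070608/147)) = (1651631/58)*(-147/5070608) = -242789757/294095264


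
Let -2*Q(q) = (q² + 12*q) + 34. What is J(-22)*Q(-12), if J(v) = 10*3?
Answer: -510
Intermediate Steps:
J(v) = 30
Q(q) = -17 - 6*q - q²/2 (Q(q) = -((q² + 12*q) + 34)/2 = -(34 + q² + 12*q)/2 = -17 - 6*q - q²/2)
J(-22)*Q(-12) = 30*(-17 - 6*(-12) - ½*(-12)²) = 30*(-17 + 72 - ½*144) = 30*(-17 + 72 - 72) = 30*(-17) = -510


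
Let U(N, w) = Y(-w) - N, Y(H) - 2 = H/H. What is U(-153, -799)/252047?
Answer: 156/252047 ≈ 0.00061893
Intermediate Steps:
Y(H) = 3 (Y(H) = 2 + H/H = 2 + 1 = 3)
U(N, w) = 3 - N
U(-153, -799)/252047 = (3 - 1*(-153))/252047 = (3 + 153)*(1/252047) = 156*(1/252047) = 156/252047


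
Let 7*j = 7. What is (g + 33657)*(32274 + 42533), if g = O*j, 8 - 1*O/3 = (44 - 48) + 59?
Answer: 2507231412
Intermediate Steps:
O = -141 (O = 24 - 3*((44 - 48) + 59) = 24 - 3*(-4 + 59) = 24 - 3*55 = 24 - 165 = -141)
j = 1 (j = (⅐)*7 = 1)
g = -141 (g = -141*1 = -141)
(g + 33657)*(32274 + 42533) = (-141 + 33657)*(32274 + 42533) = 33516*74807 = 2507231412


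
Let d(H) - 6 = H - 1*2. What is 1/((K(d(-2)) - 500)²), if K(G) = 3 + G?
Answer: 1/245025 ≈ 4.0812e-6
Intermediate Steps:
d(H) = 4 + H (d(H) = 6 + (H - 1*2) = 6 + (H - 2) = 6 + (-2 + H) = 4 + H)
1/((K(d(-2)) - 500)²) = 1/(((3 + (4 - 2)) - 500)²) = 1/(((3 + 2) - 500)²) = 1/((5 - 500)²) = 1/((-495)²) = 1/245025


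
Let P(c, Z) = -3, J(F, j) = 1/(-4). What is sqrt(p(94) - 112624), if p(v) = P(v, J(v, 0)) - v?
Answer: I*sqrt(112721) ≈ 335.74*I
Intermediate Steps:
J(F, j) = -1/4
p(v) = -3 - v
sqrt(p(94) - 112624) = sqrt((-3 - 1*94) - 112624) = sqrt((-3 - 94) - 112624) = sqrt(-97 - 112624) = sqrt(-112721) = I*sqrt(112721)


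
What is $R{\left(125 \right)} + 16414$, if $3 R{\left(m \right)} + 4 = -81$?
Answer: $\frac{49157}{3} \approx 16386.0$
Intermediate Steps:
$R{\left(m \right)} = - \frac{85}{3}$ ($R{\left(m \right)} = - \frac{4}{3} + \frac{1}{3} \left(-81\right) = - \frac{4}{3} - 27 = - \frac{85}{3}$)
$R{\left(125 \right)} + 16414 = - \frac{85}{3} + 16414 = \frac{49157}{3}$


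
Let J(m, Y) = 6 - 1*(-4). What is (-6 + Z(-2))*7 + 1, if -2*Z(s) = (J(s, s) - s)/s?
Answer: -20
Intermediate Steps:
J(m, Y) = 10 (J(m, Y) = 6 + 4 = 10)
Z(s) = -(10 - s)/(2*s)
(-6 + Z(-2))*7 + 1 = (-6 + (½)*(-10 - 2)/(-2))*7 + 1 = (-6 + (½)*(-½)*(-12))*7 + 1 = (-6 + 3)*7 + 1 = -3*7 + 1 = -21 + 1 = -20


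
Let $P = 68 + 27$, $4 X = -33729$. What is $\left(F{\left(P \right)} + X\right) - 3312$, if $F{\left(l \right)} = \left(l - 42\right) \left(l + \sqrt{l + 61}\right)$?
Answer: $- \frac{26837}{4} + 106 \sqrt{39} \approx -6047.3$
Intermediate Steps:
$X = - \frac{33729}{4}$ ($X = \frac{1}{4} \left(-33729\right) = - \frac{33729}{4} \approx -8432.3$)
$P = 95$
$F{\left(l \right)} = \left(-42 + l\right) \left(l + \sqrt{61 + l}\right)$
$\left(F{\left(P \right)} + X\right) - 3312 = \left(\left(95^{2} - 3990 - 42 \sqrt{61 + 95} + 95 \sqrt{61 + 95}\right) - \frac{33729}{4}\right) - 3312 = \left(\left(9025 - 3990 - 42 \sqrt{156} + 95 \sqrt{156}\right) - \frac{33729}{4}\right) - 3312 = \left(\left(9025 - 3990 - 42 \cdot 2 \sqrt{39} + 95 \cdot 2 \sqrt{39}\right) - \frac{33729}{4}\right) - 3312 = \left(\left(9025 - 3990 - 84 \sqrt{39} + 190 \sqrt{39}\right) - \frac{33729}{4}\right) - 3312 = \left(\left(5035 + 106 \sqrt{39}\right) - \frac{33729}{4}\right) - 3312 = \left(- \frac{13589}{4} + 106 \sqrt{39}\right) - 3312 = - \frac{26837}{4} + 106 \sqrt{39}$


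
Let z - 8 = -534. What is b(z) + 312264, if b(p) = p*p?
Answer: 588940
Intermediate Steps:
z = -526 (z = 8 - 534 = -526)
b(p) = p**2
b(z) + 312264 = (-526)**2 + 312264 = 276676 + 312264 = 588940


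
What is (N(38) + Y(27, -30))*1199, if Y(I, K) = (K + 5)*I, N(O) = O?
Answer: -763763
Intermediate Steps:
Y(I, K) = I*(5 + K) (Y(I, K) = (5 + K)*I = I*(5 + K))
(N(38) + Y(27, -30))*1199 = (38 + 27*(5 - 30))*1199 = (38 + 27*(-25))*1199 = (38 - 675)*1199 = -637*1199 = -763763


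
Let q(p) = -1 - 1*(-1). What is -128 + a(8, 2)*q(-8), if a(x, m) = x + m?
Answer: -128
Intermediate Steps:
q(p) = 0 (q(p) = -1 + 1 = 0)
a(x, m) = m + x
-128 + a(8, 2)*q(-8) = -128 + (2 + 8)*0 = -128 + 10*0 = -128 + 0 = -128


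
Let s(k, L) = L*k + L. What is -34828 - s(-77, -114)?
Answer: -43492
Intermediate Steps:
s(k, L) = L + L*k
-34828 - s(-77, -114) = -34828 - (-114)*(1 - 77) = -34828 - (-114)*(-76) = -34828 - 1*8664 = -34828 - 8664 = -43492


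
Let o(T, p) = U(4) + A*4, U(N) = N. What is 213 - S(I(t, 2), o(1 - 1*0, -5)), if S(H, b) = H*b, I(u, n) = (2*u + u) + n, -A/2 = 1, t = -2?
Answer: 197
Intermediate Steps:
A = -2 (A = -2*1 = -2)
I(u, n) = n + 3*u (I(u, n) = 3*u + n = n + 3*u)
o(T, p) = -4 (o(T, p) = 4 - 2*4 = 4 - 8 = -4)
213 - S(I(t, 2), o(1 - 1*0, -5)) = 213 - (2 + 3*(-2))*(-4) = 213 - (2 - 6)*(-4) = 213 - (-4)*(-4) = 213 - 1*16 = 213 - 16 = 197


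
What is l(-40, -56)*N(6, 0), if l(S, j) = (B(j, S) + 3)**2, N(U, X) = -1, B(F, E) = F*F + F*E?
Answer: -28933641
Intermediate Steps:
B(F, E) = F**2 + E*F
l(S, j) = (3 + j*(S + j))**2 (l(S, j) = (j*(S + j) + 3)**2 = (3 + j*(S + j))**2)
l(-40, -56)*N(6, 0) = (3 - 56*(-40 - 56))**2*(-1) = (3 - 56*(-96))**2*(-1) = (3 + 5376)**2*(-1) = 5379**2*(-1) = 28933641*(-1) = -28933641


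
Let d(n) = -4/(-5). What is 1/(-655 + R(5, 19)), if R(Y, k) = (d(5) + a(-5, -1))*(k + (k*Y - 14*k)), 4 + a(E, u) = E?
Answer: 5/2957 ≈ 0.0016909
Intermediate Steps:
a(E, u) = -4 + E
d(n) = 4/5 (d(n) = -4*(-1/5) = 4/5)
R(Y, k) = 533*k/5 - 41*Y*k/5 (R(Y, k) = (4/5 + (-4 - 5))*(k + (k*Y - 14*k)) = (4/5 - 9)*(k + (Y*k - 14*k)) = -41*(k + (-14*k + Y*k))/5 = -41*(-13*k + Y*k)/5 = 533*k/5 - 41*Y*k/5)
1/(-655 + R(5, 19)) = 1/(-655 + (41/5)*19*(13 - 1*5)) = 1/(-655 + (41/5)*19*(13 - 5)) = 1/(-655 + (41/5)*19*8) = 1/(-655 + 6232/5) = 1/(2957/5) = 5/2957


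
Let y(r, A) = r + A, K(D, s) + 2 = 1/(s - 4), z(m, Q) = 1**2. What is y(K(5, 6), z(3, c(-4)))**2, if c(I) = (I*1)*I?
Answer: 1/4 ≈ 0.25000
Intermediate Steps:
c(I) = I**2 (c(I) = I*I = I**2)
z(m, Q) = 1
K(D, s) = -2 + 1/(-4 + s) (K(D, s) = -2 + 1/(s - 4) = -2 + 1/(-4 + s))
y(r, A) = A + r
y(K(5, 6), z(3, c(-4)))**2 = (1 + (9 - 2*6)/(-4 + 6))**2 = (1 + (9 - 12)/2)**2 = (1 + (1/2)*(-3))**2 = (1 - 3/2)**2 = (-1/2)**2 = 1/4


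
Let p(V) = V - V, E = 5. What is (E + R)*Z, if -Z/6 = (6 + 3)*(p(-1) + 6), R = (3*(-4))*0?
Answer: -1620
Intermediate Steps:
p(V) = 0
R = 0 (R = -12*0 = 0)
Z = -324 (Z = -6*(6 + 3)*(0 + 6) = -54*6 = -6*54 = -324)
(E + R)*Z = (5 + 0)*(-324) = 5*(-324) = -1620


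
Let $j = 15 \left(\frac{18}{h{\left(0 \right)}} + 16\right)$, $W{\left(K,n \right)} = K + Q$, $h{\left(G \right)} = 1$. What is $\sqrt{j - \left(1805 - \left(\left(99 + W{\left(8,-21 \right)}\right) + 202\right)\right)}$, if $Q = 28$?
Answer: $i \sqrt{958} \approx 30.952 i$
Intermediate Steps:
$W{\left(K,n \right)} = 28 + K$ ($W{\left(K,n \right)} = K + 28 = 28 + K$)
$j = 510$ ($j = 15 \left(\frac{18}{1} + 16\right) = 15 \left(18 \cdot 1 + 16\right) = 15 \left(18 + 16\right) = 15 \cdot 34 = 510$)
$\sqrt{j - \left(1805 - \left(\left(99 + W{\left(8,-21 \right)}\right) + 202\right)\right)} = \sqrt{510 - \left(1805 - \left(\left(99 + \left(28 + 8\right)\right) + 202\right)\right)} = \sqrt{510 - \left(1805 - \left(\left(99 + 36\right) + 202\right)\right)} = \sqrt{510 - \left(1805 - \left(135 + 202\right)\right)} = \sqrt{510 - \left(1805 - 337\right)} = \sqrt{510 - 1468} = \sqrt{-958} = i \sqrt{958}$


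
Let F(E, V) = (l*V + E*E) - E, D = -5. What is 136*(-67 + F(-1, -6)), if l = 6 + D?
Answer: -9656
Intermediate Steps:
l = 1 (l = 6 - 5 = 1)
F(E, V) = V + E² - E (F(E, V) = (1*V + E*E) - E = (V + E²) - E = V + E² - E)
136*(-67 + F(-1, -6)) = 136*(-67 + (-6 + (-1)² - 1*(-1))) = 136*(-67 + (-6 + 1 + 1)) = 136*(-67 - 4) = 136*(-71) = -9656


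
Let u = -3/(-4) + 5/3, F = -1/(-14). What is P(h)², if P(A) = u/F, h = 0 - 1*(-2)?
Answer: 41209/36 ≈ 1144.7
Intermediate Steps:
h = 2 (h = 0 + 2 = 2)
F = 1/14 (F = -1*(-1/14) = 1/14 ≈ 0.071429)
u = 29/12 (u = -3*(-¼) + 5*(⅓) = ¾ + 5/3 = 29/12 ≈ 2.4167)
P(A) = 203/6 (P(A) = 29/(12*(1/14)) = (29/12)*14 = 203/6)
P(h)² = (203/6)² = 41209/36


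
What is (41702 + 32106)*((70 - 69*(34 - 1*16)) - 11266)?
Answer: -918023904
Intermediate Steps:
(41702 + 32106)*((70 - 69*(34 - 1*16)) - 11266) = 73808*((70 - 69*(34 - 16)) - 11266) = 73808*((70 - 69*18) - 11266) = 73808*((70 - 1242) - 11266) = 73808*(-1172 - 11266) = 73808*(-12438) = -918023904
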